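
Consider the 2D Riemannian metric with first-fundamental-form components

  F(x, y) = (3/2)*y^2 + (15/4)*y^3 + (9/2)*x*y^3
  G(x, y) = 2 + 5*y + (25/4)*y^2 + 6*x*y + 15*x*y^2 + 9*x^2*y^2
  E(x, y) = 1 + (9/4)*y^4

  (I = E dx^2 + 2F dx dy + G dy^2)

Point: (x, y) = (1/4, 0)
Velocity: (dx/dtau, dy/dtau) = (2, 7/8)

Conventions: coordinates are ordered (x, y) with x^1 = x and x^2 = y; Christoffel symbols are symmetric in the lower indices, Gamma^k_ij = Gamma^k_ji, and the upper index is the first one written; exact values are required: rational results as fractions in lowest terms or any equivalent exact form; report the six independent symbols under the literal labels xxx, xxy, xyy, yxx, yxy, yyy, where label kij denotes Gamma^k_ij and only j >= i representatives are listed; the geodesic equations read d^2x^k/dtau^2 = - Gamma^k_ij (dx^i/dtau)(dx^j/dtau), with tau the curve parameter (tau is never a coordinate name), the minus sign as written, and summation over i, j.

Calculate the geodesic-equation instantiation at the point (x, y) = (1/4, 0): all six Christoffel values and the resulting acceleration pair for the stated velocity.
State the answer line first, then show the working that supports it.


Answer: Gamma_xxx = 0, Gamma_xxy = 0, Gamma_xyy = 0, Gamma_yxx = 0, Gamma_yxy = 0, Gamma_yyy = 13/8; accelerations (d^2x/dtau^2, d^2y/dtau^2) = (0, -637/512)

E = 1, F = 0, G = 2 at the point
E_x = 0, E_y = 0, F_x = 0, F_y = 0, G_x = 0, G_y = 13/2
EG - F^2 = 2;  g^inv = (1/2) * [[2, 0], [0, 1]]
first-kind symbols [ij,l] = (1/2)(d_i g_jl + d_j g_il - d_l g_ij): [xx,x] = E_x/2 = 0, [xx,y] = F_x - E_y/2 = 0, [xy,x] = E_y/2 = 0, [xy,y] = G_x/2 = 0, [yy,x] = F_y - G_x/2 = 0, [yy,y] = G_y/2 = 13/4
Gamma^x_ij = (G*[ij,x] - F*[ij,y])/(EG - F^2), Gamma^y_ij = (E*[ij,y] - F*[ij,x])/(EG - F^2)
Gamma_xxx = 0, Gamma_xxy = 0, Gamma_xyy = 0, Gamma_yxx = 0, Gamma_yxy = 0, Gamma_yyy = 13/8
d^2x/dtau^2 = -(Gamma_xxx*(2)^2 + 2*Gamma_xxy*(2)*(7/8) + Gamma_xyy*(7/8)^2) = 0
d^2y/dtau^2 = -(Gamma_yxx*(2)^2 + 2*Gamma_yxy*(2)*(7/8) + Gamma_yyy*(7/8)^2) = -637/512


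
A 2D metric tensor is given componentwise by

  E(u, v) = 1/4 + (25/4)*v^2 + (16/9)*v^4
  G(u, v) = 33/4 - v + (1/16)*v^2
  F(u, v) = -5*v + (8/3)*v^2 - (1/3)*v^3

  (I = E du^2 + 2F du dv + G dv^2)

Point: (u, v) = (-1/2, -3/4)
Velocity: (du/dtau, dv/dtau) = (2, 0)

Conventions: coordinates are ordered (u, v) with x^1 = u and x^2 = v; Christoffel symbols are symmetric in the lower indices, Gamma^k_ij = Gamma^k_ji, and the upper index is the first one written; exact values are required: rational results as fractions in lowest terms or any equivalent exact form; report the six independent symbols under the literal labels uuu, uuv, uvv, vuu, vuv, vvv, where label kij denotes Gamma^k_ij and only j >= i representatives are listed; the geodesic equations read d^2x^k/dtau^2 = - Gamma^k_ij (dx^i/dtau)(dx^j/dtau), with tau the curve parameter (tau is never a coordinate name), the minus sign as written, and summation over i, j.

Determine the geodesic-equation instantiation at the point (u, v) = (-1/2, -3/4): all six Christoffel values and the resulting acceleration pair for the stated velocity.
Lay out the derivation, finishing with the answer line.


E = 277/64, F = 345/64, G = 2313/256 at the point
E_u = 0, E_v = -99/8, F_u = 0, F_v = -153/16, G_u = 0, G_v = -35/32
EG - F^2 = 164601/16384;  g^inv = (16384/164601) * [[2313/256, -345/64], [-345/64, 277/64]]
first-kind symbols [ij,l] = (1/2)(d_i g_jl + d_j g_il - d_l g_ij): [uu,u] = E_u/2 = 0, [uu,v] = F_u - E_v/2 = 99/16, [uv,u] = E_v/2 = -99/16, [uv,v] = G_u/2 = 0, [vv,u] = F_v - G_u/2 = -153/16, [vv,v] = G_v/2 = -35/64
Gamma^u_ij = (G*[ij,u] - F*[ij,v])/(EG - F^2), Gamma^v_ij = (E*[ij,v] - F*[ij,u])/(EG - F^2)
Gamma_uuu = -60720/18289, Gamma_uuv = -101772/18289, Gamma_uvv = -455752/54867, Gamma_vuu = 48752/18289, Gamma_vuv = 60720/18289, Gamma_vvv = 805780/164601
d^2u/dtau^2 = -(Gamma_uuu*(2)^2 + 2*Gamma_uuv*(2)*(0) + Gamma_uvv*(0)^2) = 242880/18289
d^2v/dtau^2 = -(Gamma_vuu*(2)^2 + 2*Gamma_vuv*(2)*(0) + Gamma_vvv*(0)^2) = -195008/18289

Answer: Gamma_uuu = -60720/18289, Gamma_uuv = -101772/18289, Gamma_uvv = -455752/54867, Gamma_vuu = 48752/18289, Gamma_vuv = 60720/18289, Gamma_vvv = 805780/164601; accelerations (d^2u/dtau^2, d^2v/dtau^2) = (242880/18289, -195008/18289)


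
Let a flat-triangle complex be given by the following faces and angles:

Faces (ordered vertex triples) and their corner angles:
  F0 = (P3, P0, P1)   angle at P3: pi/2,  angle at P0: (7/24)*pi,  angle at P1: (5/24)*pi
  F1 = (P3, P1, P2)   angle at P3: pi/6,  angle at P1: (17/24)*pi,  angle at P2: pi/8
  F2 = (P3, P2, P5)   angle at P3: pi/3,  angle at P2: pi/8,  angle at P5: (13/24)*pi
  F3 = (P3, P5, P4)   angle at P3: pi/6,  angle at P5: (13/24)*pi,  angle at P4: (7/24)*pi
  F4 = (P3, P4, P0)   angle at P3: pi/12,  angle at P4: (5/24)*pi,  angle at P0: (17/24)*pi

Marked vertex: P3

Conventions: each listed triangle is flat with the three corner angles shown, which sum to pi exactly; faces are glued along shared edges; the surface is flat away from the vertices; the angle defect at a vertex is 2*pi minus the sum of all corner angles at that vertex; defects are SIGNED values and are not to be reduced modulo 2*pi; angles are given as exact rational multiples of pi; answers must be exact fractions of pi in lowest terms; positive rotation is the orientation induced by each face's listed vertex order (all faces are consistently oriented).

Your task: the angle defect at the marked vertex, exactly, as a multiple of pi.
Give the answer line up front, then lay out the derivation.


Answer: defect(P3) = (3/4)*pi

Sum of corner angles at P3: (5/4)*pi
defect = 2*pi - (5/4)*pi


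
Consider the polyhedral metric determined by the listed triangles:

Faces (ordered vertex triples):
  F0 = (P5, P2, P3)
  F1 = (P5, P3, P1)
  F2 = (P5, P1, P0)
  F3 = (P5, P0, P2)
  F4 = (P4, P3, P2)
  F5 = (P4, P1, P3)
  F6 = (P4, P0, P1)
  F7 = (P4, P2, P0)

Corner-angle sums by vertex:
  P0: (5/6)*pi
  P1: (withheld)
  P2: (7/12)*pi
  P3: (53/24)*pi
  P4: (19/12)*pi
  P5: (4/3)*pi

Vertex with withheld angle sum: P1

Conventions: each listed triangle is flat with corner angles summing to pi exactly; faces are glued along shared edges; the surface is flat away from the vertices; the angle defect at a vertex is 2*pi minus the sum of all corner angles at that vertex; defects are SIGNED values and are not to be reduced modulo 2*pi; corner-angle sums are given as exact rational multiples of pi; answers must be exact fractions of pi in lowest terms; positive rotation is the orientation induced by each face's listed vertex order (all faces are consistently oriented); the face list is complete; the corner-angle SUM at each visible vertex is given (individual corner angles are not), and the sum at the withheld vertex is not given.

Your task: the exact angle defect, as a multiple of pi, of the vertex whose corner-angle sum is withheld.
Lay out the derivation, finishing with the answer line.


V = 6, E = 12, F = 8; chi = V - E + F = 2
Gauss-Bonnet: total defect = 2*pi*chi = 4*pi; visible defects sum to (83/24)*pi

Answer: defect(P1) = (13/24)*pi


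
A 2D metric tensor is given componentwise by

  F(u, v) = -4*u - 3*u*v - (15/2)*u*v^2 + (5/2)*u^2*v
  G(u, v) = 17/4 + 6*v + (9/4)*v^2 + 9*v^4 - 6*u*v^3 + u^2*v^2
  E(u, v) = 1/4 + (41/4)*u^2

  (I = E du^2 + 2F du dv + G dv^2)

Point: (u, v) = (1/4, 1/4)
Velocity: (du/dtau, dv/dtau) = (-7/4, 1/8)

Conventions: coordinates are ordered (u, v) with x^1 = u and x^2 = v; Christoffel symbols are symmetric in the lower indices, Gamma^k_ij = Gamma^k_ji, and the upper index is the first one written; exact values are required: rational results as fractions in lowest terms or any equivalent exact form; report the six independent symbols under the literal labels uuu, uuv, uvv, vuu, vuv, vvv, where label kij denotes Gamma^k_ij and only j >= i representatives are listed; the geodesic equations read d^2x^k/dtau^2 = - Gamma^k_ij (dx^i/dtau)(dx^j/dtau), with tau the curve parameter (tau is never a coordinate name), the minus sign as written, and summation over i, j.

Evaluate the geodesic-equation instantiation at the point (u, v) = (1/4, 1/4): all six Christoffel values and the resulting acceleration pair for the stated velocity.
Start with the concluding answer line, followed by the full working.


Answer: Gamma_uuu = 1354/555, Gamma_uuv = -2/185, Gamma_uvv = -42/37, Gamma_vuu = -1538/4995, Gamma_vuv = -38/4995, Gamma_vvv = 386/999; accelerations (d^2u/dtau^2, d^2v/dtau^2) = (-132461/17760, 149227/159840)

E = 57/64, F = -81/64, G = 189/32 at the point
E_u = 41/8, E_v = 0, F_u = -157/32, F_v = -49/32, G_u = -1/16, G_v = 119/16
EG - F^2 = 14985/4096;  g^inv = (4096/14985) * [[189/32, 81/64], [81/64, 57/64]]
first-kind symbols [ij,l] = (1/2)(d_i g_jl + d_j g_il - d_l g_ij): [uu,u] = E_u/2 = 41/16, [uu,v] = F_u - E_v/2 = -157/32, [uv,u] = E_v/2 = 0, [uv,v] = G_u/2 = -1/32, [vv,u] = F_v - G_u/2 = -3/2, [vv,v] = G_v/2 = 119/32
Gamma^u_ij = (G*[ij,u] - F*[ij,v])/(EG - F^2), Gamma^v_ij = (E*[ij,v] - F*[ij,u])/(EG - F^2)
Gamma_uuu = 1354/555, Gamma_uuv = -2/185, Gamma_uvv = -42/37, Gamma_vuu = -1538/4995, Gamma_vuv = -38/4995, Gamma_vvv = 386/999
d^2u/dtau^2 = -(Gamma_uuu*(-7/4)^2 + 2*Gamma_uuv*(-7/4)*(1/8) + Gamma_uvv*(1/8)^2) = -132461/17760
d^2v/dtau^2 = -(Gamma_vuu*(-7/4)^2 + 2*Gamma_vuv*(-7/4)*(1/8) + Gamma_vvv*(1/8)^2) = 149227/159840


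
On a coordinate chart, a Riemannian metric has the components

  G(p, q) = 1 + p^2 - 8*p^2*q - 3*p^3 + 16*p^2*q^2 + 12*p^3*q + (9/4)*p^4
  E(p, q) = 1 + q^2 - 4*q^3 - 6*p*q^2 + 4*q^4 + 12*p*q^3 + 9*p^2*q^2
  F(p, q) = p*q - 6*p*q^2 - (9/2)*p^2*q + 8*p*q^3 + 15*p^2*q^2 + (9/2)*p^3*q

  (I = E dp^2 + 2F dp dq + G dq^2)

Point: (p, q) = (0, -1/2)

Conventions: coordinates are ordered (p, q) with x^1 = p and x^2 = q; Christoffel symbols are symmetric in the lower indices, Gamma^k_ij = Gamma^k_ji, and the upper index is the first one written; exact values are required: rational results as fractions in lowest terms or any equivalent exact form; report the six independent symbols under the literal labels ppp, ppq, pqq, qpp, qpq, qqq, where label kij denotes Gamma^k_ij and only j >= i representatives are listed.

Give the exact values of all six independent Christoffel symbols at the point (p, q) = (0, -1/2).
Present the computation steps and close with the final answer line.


E = 2, F = 0, G = 1 at the point
E_p = -3, E_q = -6, F_p = -3, F_q = 0, G_p = 0, G_q = 0
EG - F^2 = 2;  g^inv = (1/2) * [[1, 0], [0, 2]]
first-kind symbols [ij,l] = (1/2)(d_i g_jl + d_j g_il - d_l g_ij): [pp,p] = E_p/2 = -3/2, [pp,q] = F_p - E_q/2 = 0, [pq,p] = E_q/2 = -3, [pq,q] = G_p/2 = 0, [qq,p] = F_q - G_p/2 = 0, [qq,q] = G_q/2 = 0
Gamma^p_ij = (G*[ij,p] - F*[ij,q])/(EG - F^2), Gamma^q_ij = (E*[ij,q] - F*[ij,p])/(EG - F^2)

Answer: Gamma_ppp = -3/4, Gamma_ppq = -3/2, Gamma_pqq = 0, Gamma_qpp = 0, Gamma_qpq = 0, Gamma_qqq = 0


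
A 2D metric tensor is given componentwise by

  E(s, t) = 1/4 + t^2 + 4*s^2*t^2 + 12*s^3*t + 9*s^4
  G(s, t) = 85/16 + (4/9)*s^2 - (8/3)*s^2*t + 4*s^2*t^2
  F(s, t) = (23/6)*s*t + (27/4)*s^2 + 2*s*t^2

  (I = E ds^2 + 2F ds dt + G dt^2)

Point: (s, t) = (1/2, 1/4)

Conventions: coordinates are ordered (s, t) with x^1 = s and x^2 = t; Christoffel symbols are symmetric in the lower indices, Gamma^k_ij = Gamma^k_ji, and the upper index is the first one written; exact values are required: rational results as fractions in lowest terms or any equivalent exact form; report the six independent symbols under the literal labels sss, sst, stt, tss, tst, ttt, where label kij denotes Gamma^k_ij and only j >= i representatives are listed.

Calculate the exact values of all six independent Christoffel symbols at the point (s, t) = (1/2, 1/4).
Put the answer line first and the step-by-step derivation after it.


Answer: Gamma_sss = 9084/4637, Gamma_sst = 45746/13911, Gamma_stt = 268888/41733, Gamma_tss = 1932/4637, Gamma_tst = -6378/4637, Gamma_ttt = -37778/13911

E = 21/16, F = 107/48, G = 383/72 at the point
E_s = 7, E_t = 5/2, F_s = 47/6, F_t = 29/12, G_s = 1/36, G_t = -1/6
EG - F^2 = 4637/2304;  g^inv = (2304/4637) * [[383/72, -107/48], [-107/48, 21/16]]
first-kind symbols [ij,l] = (1/2)(d_i g_jl + d_j g_il - d_l g_ij): [ss,s] = E_s/2 = 7/2, [ss,t] = F_s - E_t/2 = 79/12, [st,s] = E_t/2 = 5/4, [st,t] = G_s/2 = 1/72, [tt,s] = F_t - G_s/2 = 173/72, [tt,t] = G_t/2 = -1/12
Gamma^s_ij = (G*[ij,s] - F*[ij,t])/(EG - F^2), Gamma^t_ij = (E*[ij,t] - F*[ij,s])/(EG - F^2)


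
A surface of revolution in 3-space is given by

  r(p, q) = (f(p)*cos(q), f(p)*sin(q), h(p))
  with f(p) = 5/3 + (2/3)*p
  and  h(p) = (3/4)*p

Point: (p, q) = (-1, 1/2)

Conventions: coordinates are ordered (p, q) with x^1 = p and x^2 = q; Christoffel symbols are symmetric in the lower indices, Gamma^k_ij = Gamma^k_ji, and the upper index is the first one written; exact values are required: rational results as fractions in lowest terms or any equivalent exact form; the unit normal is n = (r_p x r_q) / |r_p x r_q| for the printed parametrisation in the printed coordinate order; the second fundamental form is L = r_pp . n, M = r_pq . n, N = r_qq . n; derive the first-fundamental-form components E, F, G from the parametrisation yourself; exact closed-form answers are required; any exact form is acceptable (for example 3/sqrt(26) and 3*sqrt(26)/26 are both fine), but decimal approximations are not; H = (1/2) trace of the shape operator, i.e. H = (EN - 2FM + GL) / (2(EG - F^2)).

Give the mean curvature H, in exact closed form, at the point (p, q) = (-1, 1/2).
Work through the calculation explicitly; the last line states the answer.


f = 1, f' = 2/3, f'' = 0, h' = 3/4, h'' = 0
E = 145/144, F = 0, G = 1; answer radicand W^2 = 145/144
unnormalised second-form numerators: l = 0, m = 0, n = 3/4; L = l/sqrt(145/144), and similarly M = m/sqrt(W^2), N = n/sqrt(W^2)
H = (E*n - 2*F*m + G*l) / (2*(EG - F^2)*sqrt(W^2)); E*n - 2*F*m + G*l = 145/192, EG - F^2 = 145/144, so H = (3/8)/sqrt(145/144)

Answer: H = 9*sqrt(145)/290


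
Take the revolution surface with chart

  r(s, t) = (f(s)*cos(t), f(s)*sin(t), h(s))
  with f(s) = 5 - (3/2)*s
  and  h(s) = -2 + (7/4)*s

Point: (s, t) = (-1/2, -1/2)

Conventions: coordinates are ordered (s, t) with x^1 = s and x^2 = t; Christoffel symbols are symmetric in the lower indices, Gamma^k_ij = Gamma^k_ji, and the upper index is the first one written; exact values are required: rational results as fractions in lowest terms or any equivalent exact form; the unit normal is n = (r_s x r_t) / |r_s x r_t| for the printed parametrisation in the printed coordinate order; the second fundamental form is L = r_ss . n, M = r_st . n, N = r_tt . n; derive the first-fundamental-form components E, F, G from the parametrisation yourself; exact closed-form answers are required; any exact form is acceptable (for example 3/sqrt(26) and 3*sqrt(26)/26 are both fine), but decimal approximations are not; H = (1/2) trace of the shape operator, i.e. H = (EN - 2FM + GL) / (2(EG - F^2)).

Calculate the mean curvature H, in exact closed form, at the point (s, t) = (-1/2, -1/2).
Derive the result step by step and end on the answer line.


f = 23/4, f' = -3/2, f'' = 0, h' = 7/4, h'' = 0
E = 85/16, F = 0, G = 529/16; answer radicand W^2 = 85/16
unnormalised second-form numerators: l = 0, m = 0, n = 161/16; L = l/sqrt(85/16), and similarly M = m/sqrt(W^2), N = n/sqrt(W^2)
H = (E*n - 2*F*m + G*l) / (2*(EG - F^2)*sqrt(W^2)); E*n - 2*F*m + G*l = 13685/256, EG - F^2 = 44965/256, so H = (7/46)/sqrt(85/16)

Answer: H = 14*sqrt(85)/1955


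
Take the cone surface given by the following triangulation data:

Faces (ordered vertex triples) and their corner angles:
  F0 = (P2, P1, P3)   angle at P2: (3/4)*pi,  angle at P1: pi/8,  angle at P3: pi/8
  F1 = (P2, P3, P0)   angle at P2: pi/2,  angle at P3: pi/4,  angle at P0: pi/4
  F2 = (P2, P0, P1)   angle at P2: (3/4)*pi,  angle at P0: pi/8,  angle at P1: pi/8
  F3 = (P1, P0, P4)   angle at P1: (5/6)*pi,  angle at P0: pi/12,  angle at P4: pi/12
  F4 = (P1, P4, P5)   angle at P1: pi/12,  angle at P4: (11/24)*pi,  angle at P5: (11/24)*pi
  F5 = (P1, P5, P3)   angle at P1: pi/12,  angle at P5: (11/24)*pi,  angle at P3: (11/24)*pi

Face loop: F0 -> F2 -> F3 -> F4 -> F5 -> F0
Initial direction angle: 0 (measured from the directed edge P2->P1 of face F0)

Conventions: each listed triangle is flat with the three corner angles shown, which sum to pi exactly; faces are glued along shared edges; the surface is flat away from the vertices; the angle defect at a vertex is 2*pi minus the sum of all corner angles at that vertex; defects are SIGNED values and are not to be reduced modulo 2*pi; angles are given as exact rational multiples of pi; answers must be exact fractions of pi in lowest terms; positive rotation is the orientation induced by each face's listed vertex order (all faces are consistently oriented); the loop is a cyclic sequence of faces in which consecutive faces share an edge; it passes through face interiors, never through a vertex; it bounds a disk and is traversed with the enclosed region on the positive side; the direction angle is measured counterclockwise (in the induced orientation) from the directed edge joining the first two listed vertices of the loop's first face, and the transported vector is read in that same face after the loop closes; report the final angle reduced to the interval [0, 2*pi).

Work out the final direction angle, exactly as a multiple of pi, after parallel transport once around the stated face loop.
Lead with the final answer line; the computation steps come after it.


Answer: final direction angle = (3/4)*pi

enclosed vertex P1: corner angles sum to (5/4)*pi, defect = 2*pi - (5/4)*pi = (3/4)*pi
final direction = starting direction + enclosed defect total, reduced mod 2*pi (induced orientation)
final angle = 0 + (3/4)*pi = (3/4)*pi (mod 2*pi)


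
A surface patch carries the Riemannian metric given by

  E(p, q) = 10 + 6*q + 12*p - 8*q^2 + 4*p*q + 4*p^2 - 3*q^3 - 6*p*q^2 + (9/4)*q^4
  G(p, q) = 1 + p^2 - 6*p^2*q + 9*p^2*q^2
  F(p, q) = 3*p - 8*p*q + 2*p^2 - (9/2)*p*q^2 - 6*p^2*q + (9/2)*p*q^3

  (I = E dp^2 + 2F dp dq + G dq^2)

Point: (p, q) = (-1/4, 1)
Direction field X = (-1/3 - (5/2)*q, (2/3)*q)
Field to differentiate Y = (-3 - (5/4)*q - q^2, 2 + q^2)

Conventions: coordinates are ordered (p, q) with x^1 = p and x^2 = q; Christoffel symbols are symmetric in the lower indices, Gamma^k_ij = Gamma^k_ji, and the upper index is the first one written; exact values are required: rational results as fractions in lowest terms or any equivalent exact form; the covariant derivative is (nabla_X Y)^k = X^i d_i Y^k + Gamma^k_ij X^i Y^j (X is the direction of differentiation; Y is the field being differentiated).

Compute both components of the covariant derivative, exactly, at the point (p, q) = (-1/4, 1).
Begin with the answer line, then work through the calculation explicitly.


Answer: (nabla_X Y)^p = 793/42, (nabla_X Y)^q = 277/42

E = 5, F = 1, G = 5/4 at the point
E_p = 8, E_q = -8, F_p = -3, F_q = 1/2, G_p = -2, G_q = 3/4
EG - F^2 = 21/4;  g^inv = (4/21) * [[5/4, -1], [-1, 5]]
first-kind symbols [ij,l] = (1/2)(d_i g_jl + d_j g_il - d_l g_ij): [pp,p] = E_p/2 = 4, [pp,q] = F_p - E_q/2 = 1, [pq,p] = E_q/2 = -4, [pq,q] = G_p/2 = -1, [qq,p] = F_q - G_p/2 = 3/2, [qq,q] = G_q/2 = 3/8
Gamma^p_ij = (G*[ij,p] - F*[ij,q])/(EG - F^2), Gamma^q_ij = (E*[ij,q] - F*[ij,p])/(EG - F^2)
Gamma_ppp = 16/21, Gamma_ppq = -16/21, Gamma_pqq = 2/7, Gamma_qpp = 4/21, Gamma_qpq = -4/21, Gamma_qqq = 1/14
X = (-17/6, 2/3), Y = (-21/4, 3) at the point


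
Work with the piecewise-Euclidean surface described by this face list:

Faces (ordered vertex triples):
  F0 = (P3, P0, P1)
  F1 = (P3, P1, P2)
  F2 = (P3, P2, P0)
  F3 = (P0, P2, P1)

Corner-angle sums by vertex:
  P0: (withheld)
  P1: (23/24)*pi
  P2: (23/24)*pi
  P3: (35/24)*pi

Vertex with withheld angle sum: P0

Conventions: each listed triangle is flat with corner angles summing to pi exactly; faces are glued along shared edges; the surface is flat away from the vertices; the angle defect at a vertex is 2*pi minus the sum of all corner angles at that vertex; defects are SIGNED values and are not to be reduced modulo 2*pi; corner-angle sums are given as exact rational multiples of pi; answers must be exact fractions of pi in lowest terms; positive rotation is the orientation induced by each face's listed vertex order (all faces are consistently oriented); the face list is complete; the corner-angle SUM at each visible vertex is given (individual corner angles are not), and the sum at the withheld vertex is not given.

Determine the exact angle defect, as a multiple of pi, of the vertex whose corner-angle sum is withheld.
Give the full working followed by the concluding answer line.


V = 4, E = 6, F = 4; chi = V - E + F = 2
Gauss-Bonnet: total defect = 2*pi*chi = 4*pi; visible defects sum to (21/8)*pi

Answer: defect(P0) = (11/8)*pi


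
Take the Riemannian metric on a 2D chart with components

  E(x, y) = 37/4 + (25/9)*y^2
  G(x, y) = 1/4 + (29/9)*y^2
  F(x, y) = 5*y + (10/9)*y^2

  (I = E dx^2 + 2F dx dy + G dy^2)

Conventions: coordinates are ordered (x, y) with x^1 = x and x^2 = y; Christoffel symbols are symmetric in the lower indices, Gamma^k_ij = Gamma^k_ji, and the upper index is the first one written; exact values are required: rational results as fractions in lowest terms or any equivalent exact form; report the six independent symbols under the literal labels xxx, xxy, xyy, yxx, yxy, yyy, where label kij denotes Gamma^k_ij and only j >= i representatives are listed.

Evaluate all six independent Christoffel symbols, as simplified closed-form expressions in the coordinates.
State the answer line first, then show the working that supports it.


Answer: Gamma_xxx = (4000*y^3 + 18000*y^2)/(10000*y^4 - 14400*y^3 + 7128*y^2 + 2997), Gamma_xxy = (11600*y^3 + 900*y)/(10000*y^4 - 14400*y^3 + 7128*y^2 + 2997), Gamma_xyy = (4640*y^3 + 720*y + 1620)/(10000*y^4 - 14400*y^3 + 7128*y^2 + 2997), Gamma_yxx = (-10000*y^3 - 33300*y)/(10000*y^4 - 14400*y^3 + 7128*y^2 + 2997), Gamma_yxy = (-4000*y^3 - 18000*y^2)/(10000*y^4 - 14400*y^3 + 7128*y^2 + 2997), Gamma_yyy = (8400*y^3 - 21600*y^2 + 6228*y)/(10000*y^4 - 14400*y^3 + 7128*y^2 + 2997)

E = 37/4 + (25/9)*y^2; F = 5*y + (10/9)*y^2; G = 1/4 + (29/9)*y^2
Gamma^k_ij = (1/2) g^{kl} (d_i g_jl + d_j g_il - d_l g_ij), with g^inv = (1/(EG-F^2)) [[G, -F], [-F, E]]
first partials: E_x = 0, E_y = (50/9)*y, F_x = 0, F_y = 5 + (20/9)*y, G_x = 0, G_y = (58/9)*y
D = EG - F^2 = 37/16 + (11/2)*y^2 - (100/9)*y^3 + (625/81)*y^4
expanded: Gamma^x_xx = (G E_x - 2F F_x + F E_y)/(2D), Gamma^x_xy = (G E_y - F G_x)/(2D), Gamma^x_yy = (2G F_y - G G_x - F G_y)/(2D), Gamma^y_xx = (2E F_x - E E_y - F E_x)/(2D), Gamma^y_xy = (E G_x - F E_y)/(2D), Gamma^y_yy = (E G_y - 2F F_y + F G_x)/(2D); substitute and cancel common factors


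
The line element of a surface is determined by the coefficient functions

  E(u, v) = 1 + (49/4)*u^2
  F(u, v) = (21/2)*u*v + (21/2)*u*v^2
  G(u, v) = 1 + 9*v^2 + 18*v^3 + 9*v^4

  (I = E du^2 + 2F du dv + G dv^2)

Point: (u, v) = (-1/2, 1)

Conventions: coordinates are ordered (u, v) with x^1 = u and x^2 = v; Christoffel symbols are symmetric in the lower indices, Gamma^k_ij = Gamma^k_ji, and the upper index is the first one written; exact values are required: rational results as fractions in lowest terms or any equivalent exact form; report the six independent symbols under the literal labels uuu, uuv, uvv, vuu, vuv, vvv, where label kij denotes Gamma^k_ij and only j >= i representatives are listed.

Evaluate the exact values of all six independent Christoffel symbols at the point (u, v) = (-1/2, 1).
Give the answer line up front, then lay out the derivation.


Answer: Gamma_uuu = -98/641, Gamma_uuv = 0, Gamma_uvv = -252/641, Gamma_vuu = 336/641, Gamma_vuv = 0, Gamma_vvv = 864/641

E = 65/16, F = -21/2, G = 37 at the point
E_u = -49/4, E_v = 0, F_u = 21, F_v = -63/4, G_u = 0, G_v = 108
EG - F^2 = 641/16;  g^inv = (16/641) * [[37, 21/2], [21/2, 65/16]]
first-kind symbols [ij,l] = (1/2)(d_i g_jl + d_j g_il - d_l g_ij): [uu,u] = E_u/2 = -49/8, [uu,v] = F_u - E_v/2 = 21, [uv,u] = E_v/2 = 0, [uv,v] = G_u/2 = 0, [vv,u] = F_v - G_u/2 = -63/4, [vv,v] = G_v/2 = 54
Gamma^u_ij = (G*[ij,u] - F*[ij,v])/(EG - F^2), Gamma^v_ij = (E*[ij,v] - F*[ij,u])/(EG - F^2)


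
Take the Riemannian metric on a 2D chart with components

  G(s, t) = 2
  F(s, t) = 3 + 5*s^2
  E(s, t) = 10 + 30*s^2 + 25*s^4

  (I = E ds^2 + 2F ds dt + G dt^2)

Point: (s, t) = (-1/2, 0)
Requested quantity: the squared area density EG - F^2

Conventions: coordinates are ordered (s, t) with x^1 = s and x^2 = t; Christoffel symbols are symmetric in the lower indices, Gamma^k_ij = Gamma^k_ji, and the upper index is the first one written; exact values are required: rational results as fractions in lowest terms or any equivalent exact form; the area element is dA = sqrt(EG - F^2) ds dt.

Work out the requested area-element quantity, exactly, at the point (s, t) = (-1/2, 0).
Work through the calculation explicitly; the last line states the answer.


E = 305/16, F = 17/4, G = 2; EG - F^2 = 321/16

Answer: EG - F^2 = 321/16


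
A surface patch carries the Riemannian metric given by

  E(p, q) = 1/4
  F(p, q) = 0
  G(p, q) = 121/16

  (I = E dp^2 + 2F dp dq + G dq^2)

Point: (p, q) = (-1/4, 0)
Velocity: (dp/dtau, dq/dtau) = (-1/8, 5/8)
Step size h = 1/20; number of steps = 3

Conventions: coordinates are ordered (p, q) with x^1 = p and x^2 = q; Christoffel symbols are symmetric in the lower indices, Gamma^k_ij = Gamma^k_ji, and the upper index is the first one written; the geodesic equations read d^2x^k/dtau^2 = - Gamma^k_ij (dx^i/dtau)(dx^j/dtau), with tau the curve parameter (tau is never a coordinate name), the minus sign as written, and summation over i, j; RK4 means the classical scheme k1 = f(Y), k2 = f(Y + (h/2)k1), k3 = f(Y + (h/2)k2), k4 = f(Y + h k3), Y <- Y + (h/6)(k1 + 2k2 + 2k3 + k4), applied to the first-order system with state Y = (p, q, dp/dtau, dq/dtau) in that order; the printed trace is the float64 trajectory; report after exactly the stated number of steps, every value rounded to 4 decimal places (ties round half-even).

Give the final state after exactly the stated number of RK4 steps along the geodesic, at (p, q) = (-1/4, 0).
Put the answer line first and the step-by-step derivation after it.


Answer: p = -0.2687, q = 0.0938, dp/dtau = -0.1250, dq/dtau = 0.6250

f(Y) = (dp/dtau, dq/dtau, -Gamma^p_ij Y'^i Y'^j, -Gamma^q_ij Y'^i Y'^j) with the Gammas evaluated at the stage position; h = 0.050000; intermediate values shown to 6 dp
step 0: p = -0.2500, q = 0.0000, dp/dtau = -0.1250, dq/dtau = 0.6250
step 1:
  k1: at (p, q) = (-0.250000, 0.000000), (dp/dtau, dq/dtau) = (-0.125000, 0.625000); Gamma_ppp = 0.000000, Gamma_ppq = 0.000000, Gamma_pqq = 0.000000, Gamma_qpp = 0.000000, Gamma_qpq = 0.000000, Gamma_qqq = 0.000000; k1 = (-0.125000, 0.625000, 0.000000, 0.000000)
  k2: at (p, q) = (-0.253125, 0.015625), (dp/dtau, dq/dtau) = (-0.125000, 0.625000); Gamma_ppp = 0.000000, Gamma_ppq = 0.000000, Gamma_pqq = 0.000000, Gamma_qpp = 0.000000, Gamma_qpq = 0.000000, Gamma_qqq = 0.000000; k2 = (-0.125000, 0.625000, 0.000000, 0.000000)
  k3: at (p, q) = (-0.253125, 0.015625), (dp/dtau, dq/dtau) = (-0.125000, 0.625000); Gamma_ppp = 0.000000, Gamma_ppq = 0.000000, Gamma_pqq = 0.000000, Gamma_qpp = 0.000000, Gamma_qpq = 0.000000, Gamma_qqq = 0.000000; k3 = (-0.125000, 0.625000, 0.000000, 0.000000)
  k4: at (p, q) = (-0.256250, 0.031250), (dp/dtau, dq/dtau) = (-0.125000, 0.625000); Gamma_ppp = 0.000000, Gamma_ppq = 0.000000, Gamma_pqq = 0.000000, Gamma_qpp = 0.000000, Gamma_qpq = 0.000000, Gamma_qqq = 0.000000; k4 = (-0.125000, 0.625000, 0.000000, 0.000000)
  Y <- Y + (h/6)(k1 + 2k2 + 2k3 + k4): p = -0.2562, q = 0.0312, dp/dtau = -0.1250, dq/dtau = 0.6250
step 2:
  k1: at (p, q) = (-0.256250, 0.031250), (dp/dtau, dq/dtau) = (-0.125000, 0.625000); Gamma_ppp = 0.000000, Gamma_ppq = 0.000000, Gamma_pqq = 0.000000, Gamma_qpp = 0.000000, Gamma_qpq = 0.000000, Gamma_qqq = 0.000000; k1 = (-0.125000, 0.625000, 0.000000, 0.000000)
  k2: at (p, q) = (-0.259375, 0.046875), (dp/dtau, dq/dtau) = (-0.125000, 0.625000); Gamma_ppp = 0.000000, Gamma_ppq = 0.000000, Gamma_pqq = 0.000000, Gamma_qpp = 0.000000, Gamma_qpq = 0.000000, Gamma_qqq = 0.000000; k2 = (-0.125000, 0.625000, 0.000000, 0.000000)
  k3: at (p, q) = (-0.259375, 0.046875), (dp/dtau, dq/dtau) = (-0.125000, 0.625000); Gamma_ppp = 0.000000, Gamma_ppq = 0.000000, Gamma_pqq = 0.000000, Gamma_qpp = 0.000000, Gamma_qpq = 0.000000, Gamma_qqq = 0.000000; k3 = (-0.125000, 0.625000, 0.000000, 0.000000)
  k4: at (p, q) = (-0.262500, 0.062500), (dp/dtau, dq/dtau) = (-0.125000, 0.625000); Gamma_ppp = 0.000000, Gamma_ppq = 0.000000, Gamma_pqq = 0.000000, Gamma_qpp = 0.000000, Gamma_qpq = 0.000000, Gamma_qqq = 0.000000; k4 = (-0.125000, 0.625000, 0.000000, 0.000000)
  Y <- Y + (h/6)(k1 + 2k2 + 2k3 + k4): p = -0.2625, q = 0.0625, dp/dtau = -0.1250, dq/dtau = 0.6250
step 3:
  k1: at (p, q) = (-0.262500, 0.062500), (dp/dtau, dq/dtau) = (-0.125000, 0.625000); Gamma_ppp = 0.000000, Gamma_ppq = 0.000000, Gamma_pqq = 0.000000, Gamma_qpp = 0.000000, Gamma_qpq = 0.000000, Gamma_qqq = 0.000000; k1 = (-0.125000, 0.625000, 0.000000, 0.000000)
  k2: at (p, q) = (-0.265625, 0.078125), (dp/dtau, dq/dtau) = (-0.125000, 0.625000); Gamma_ppp = 0.000000, Gamma_ppq = 0.000000, Gamma_pqq = 0.000000, Gamma_qpp = 0.000000, Gamma_qpq = 0.000000, Gamma_qqq = 0.000000; k2 = (-0.125000, 0.625000, 0.000000, 0.000000)
  k3: at (p, q) = (-0.265625, 0.078125), (dp/dtau, dq/dtau) = (-0.125000, 0.625000); Gamma_ppp = 0.000000, Gamma_ppq = 0.000000, Gamma_pqq = 0.000000, Gamma_qpp = 0.000000, Gamma_qpq = 0.000000, Gamma_qqq = 0.000000; k3 = (-0.125000, 0.625000, 0.000000, 0.000000)
  k4: at (p, q) = (-0.268750, 0.093750), (dp/dtau, dq/dtau) = (-0.125000, 0.625000); Gamma_ppp = 0.000000, Gamma_ppq = 0.000000, Gamma_pqq = 0.000000, Gamma_qpp = 0.000000, Gamma_qpq = 0.000000, Gamma_qqq = 0.000000; k4 = (-0.125000, 0.625000, 0.000000, 0.000000)
  Y <- Y + (h/6)(k1 + 2k2 + 2k3 + k4): p = -0.2687, q = 0.0938, dp/dtau = -0.1250, dq/dtau = 0.6250


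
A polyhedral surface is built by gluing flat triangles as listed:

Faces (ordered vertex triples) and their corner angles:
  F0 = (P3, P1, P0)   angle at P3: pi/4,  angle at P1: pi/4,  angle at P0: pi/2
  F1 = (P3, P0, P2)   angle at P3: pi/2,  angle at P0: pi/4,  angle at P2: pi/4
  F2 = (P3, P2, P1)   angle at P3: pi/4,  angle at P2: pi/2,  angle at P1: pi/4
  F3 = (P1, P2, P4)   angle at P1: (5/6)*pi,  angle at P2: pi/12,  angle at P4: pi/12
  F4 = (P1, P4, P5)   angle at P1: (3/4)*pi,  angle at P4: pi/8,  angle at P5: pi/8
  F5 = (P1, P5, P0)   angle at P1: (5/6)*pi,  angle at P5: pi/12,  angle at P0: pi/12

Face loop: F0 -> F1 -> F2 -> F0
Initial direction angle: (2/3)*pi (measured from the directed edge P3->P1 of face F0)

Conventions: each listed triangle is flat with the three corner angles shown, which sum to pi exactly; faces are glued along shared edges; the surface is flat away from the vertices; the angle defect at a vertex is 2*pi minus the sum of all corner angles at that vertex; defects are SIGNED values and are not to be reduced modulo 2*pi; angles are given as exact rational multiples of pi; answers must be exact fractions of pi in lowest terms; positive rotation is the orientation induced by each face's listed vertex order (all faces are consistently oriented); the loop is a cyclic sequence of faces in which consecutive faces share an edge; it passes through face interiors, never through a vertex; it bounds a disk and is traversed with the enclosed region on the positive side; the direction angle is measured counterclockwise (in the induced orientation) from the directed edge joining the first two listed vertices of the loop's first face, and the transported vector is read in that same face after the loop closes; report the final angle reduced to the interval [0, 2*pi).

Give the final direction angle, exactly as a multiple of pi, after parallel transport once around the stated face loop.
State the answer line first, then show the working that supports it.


Answer: final direction angle = (5/3)*pi

enclosed vertex P3: corner angles sum to pi, defect = 2*pi - pi = pi
adding the enclosed defects to the starting angle (mod 2*pi, induced orientation) gives the holonomy
final angle = (2/3)*pi + pi = (5/3)*pi (mod 2*pi)


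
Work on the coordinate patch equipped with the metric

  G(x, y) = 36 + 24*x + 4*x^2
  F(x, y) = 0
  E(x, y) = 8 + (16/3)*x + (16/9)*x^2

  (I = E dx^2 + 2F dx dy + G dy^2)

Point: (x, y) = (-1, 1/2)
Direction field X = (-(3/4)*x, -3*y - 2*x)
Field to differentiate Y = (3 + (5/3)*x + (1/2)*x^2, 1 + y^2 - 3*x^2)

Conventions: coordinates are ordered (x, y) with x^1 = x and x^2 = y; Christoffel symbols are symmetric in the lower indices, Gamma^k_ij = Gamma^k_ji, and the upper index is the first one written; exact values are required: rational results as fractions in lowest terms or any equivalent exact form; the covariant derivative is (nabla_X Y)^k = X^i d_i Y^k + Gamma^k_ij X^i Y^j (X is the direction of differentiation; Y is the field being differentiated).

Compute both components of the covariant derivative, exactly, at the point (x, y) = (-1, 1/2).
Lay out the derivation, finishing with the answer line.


E = 40/9, F = 0, G = 16 at the point
E_x = 16/9, E_y = 0, F_x = 0, F_y = 0, G_x = 16, G_y = 0
EG - F^2 = 640/9;  g^inv = (9/640) * [[16, 0], [0, 40/9]]
first-kind symbols [ij,l] = (1/2)(d_i g_jl + d_j g_il - d_l g_ij): [xx,x] = E_x/2 = 8/9, [xx,y] = F_x - E_y/2 = 0, [xy,x] = E_y/2 = 0, [xy,y] = G_x/2 = 8, [yy,x] = F_y - G_x/2 = -8, [yy,y] = G_y/2 = 0
Gamma^x_ij = (G*[ij,x] - F*[ij,y])/(EG - F^2), Gamma^y_ij = (E*[ij,y] - F*[ij,x])/(EG - F^2)
Gamma_xxx = 1/5, Gamma_xxy = 0, Gamma_xyy = -9/5, Gamma_yxx = 0, Gamma_yxy = 1/2, Gamma_yyy = 0
X = (3/4, 1/2), Y = (11/6, -7/4) at the point

Answer: (nabla_X Y)^x = 47/20, (nabla_X Y)^y = 461/96


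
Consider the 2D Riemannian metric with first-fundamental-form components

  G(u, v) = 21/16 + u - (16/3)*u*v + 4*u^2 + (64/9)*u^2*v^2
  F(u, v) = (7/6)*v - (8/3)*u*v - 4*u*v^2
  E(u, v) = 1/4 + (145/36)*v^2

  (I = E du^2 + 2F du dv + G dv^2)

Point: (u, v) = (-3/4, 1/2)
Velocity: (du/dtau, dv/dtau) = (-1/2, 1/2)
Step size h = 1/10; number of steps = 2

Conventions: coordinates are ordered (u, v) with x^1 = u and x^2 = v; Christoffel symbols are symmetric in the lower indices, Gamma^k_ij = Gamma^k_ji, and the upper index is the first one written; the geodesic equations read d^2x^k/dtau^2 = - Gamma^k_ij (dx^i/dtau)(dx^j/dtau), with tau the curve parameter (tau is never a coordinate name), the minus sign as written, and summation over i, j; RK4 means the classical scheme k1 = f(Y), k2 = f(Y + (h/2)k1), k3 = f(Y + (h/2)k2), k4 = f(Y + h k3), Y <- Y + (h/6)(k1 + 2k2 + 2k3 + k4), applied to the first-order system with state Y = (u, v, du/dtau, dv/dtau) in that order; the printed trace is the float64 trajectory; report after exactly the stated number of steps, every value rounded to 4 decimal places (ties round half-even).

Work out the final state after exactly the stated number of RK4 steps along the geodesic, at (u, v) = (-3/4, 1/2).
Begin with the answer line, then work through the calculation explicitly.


Answer: u = -0.8925, v = 0.6076, du/dtau = -0.8825, dv/dtau = 0.5562

f(Y) = (du/dtau, dv/dtau, -Gamma^u_ij Y'^i Y'^j, -Gamma^v_ij Y'^i Y'^j) with the Gammas evaluated at the stage position; h = 0.100000; intermediate values shown to 6 dp
step 0: u = -0.7500, v = 0.5000, du/dtau = -0.5000, dv/dtau = 0.5000
step 1:
  k1: at (u, v) = (-0.750000, 0.500000), (du/dtau, dv/dtau) = (-0.500000, 0.500000); Gamma_uuu = 5.448978, Gamma_uuv = 12.764281, Gamma_uvv = 30.373514, Gamma_vuu = -2.935313, Gamma_vuv = -6.012901, Gamma_vvv = -11.504780; k1 = (-0.500000, 0.500000, -2.573483, 0.603572)
  k2: at (u, v) = (-0.775000, 0.525000), (du/dtau, dv/dtau) = (-0.628674, 0.530179); Gamma_uuu = 5.777939, Gamma_uuv = 13.426192, Gamma_uvv = 31.627976, Gamma_vuu = -3.079582, Gamma_vuv = -6.327402, Gamma_vvv = -12.152200; k2 = (-0.628674, 0.530179, -2.223753, 0.415033)
  k3: at (u, v) = (-0.781434, 0.526509), (du/dtau, dv/dtau) = (-0.611188, 0.520752); Gamma_uuu = 5.793940, Gamma_uuv = 13.519366, Gamma_uvv = 31.969705, Gamma_vuu = -3.071370, Gamma_vuv = -6.343991, Gamma_vvv = -12.248709; k3 = (-0.611188, 0.520752, -2.228140, 0.430652)
  k4: at (u, v) = (-0.811119, 0.552075), (du/dtau, dv/dtau) = (-0.722814, 0.543065); Gamma_uuu = 6.113389, Gamma_uuv = 14.228128, Gamma_uvv = 33.485926, Gamma_vuu = -3.195239, Gamma_vuv = -6.649963, Gamma_vvv = -12.943543; k4 = (-0.722814, 0.543065, -1.899584, 0.266004)
  Y <- Y + (h/6)(k1 + 2k2 + 2k3 + k4): u = -0.8117, v = 0.5524, du/dtau = -0.7229, dv/dtau = 0.5427
step 2:
  k1: at (u, v) = (-0.811709, 0.552415), (du/dtau, dv/dtau) = (-0.722948, 0.542682); Gamma_uuu = 6.117395, Gamma_uuv = 14.239635, Gamma_uvv = 33.516954, Gamma_vuu = -3.196151, Gamma_vuv = -6.653838, Gamma_vvv = -12.955005; k1 = (-0.722948, 0.542682, -1.894862, 0.264769)
  k2: at (u, v) = (-0.847856, 0.579550), (du/dtau, dv/dtau) = (-0.817691, 0.555921); Gamma_uuu = 6.435242, Gamma_uuv = 15.025832, Gamma_uvv = 35.390821, Gamma_vuu = -3.300083, Gamma_vuv = -6.958623, Gamma_vvv = -13.727147; k2 = (-0.817691, 0.555921, -1.579558, 0.122462)
  k3: at (u, v) = (-0.852593, 0.580211), (du/dtau, dv/dtau) = (-0.801925, 0.548806); Gamma_uuu = 6.439645, Gamma_uuv = 15.088545, Gamma_uvv = 35.656343, Gamma_vuu = -3.289159, Gamma_vuv = -6.963460, Gamma_vvv = -13.792342; k3 = (-0.801925, 0.548806, -1.599510, 0.140035)
  k4: at (u, v) = (-0.891902, 0.607296), (du/dtau, dv/dtau) = (-0.882899, 0.556686); Gamma_uuu = 6.732647, Gamma_uuv = 15.887650, Gamma_uvv = 37.721130, Gamma_vuu = -3.368543, Gamma_vuv = -7.243876, Gamma_vvv = -14.576119; k4 = (-0.882899, 0.556686, -1.320443, 0.022250)
  Y <- Y + (h/6)(k1 + 2k2 + 2k3 + k4): u = -0.8925, v = 0.6076, du/dtau = -0.8825, dv/dtau = 0.5562


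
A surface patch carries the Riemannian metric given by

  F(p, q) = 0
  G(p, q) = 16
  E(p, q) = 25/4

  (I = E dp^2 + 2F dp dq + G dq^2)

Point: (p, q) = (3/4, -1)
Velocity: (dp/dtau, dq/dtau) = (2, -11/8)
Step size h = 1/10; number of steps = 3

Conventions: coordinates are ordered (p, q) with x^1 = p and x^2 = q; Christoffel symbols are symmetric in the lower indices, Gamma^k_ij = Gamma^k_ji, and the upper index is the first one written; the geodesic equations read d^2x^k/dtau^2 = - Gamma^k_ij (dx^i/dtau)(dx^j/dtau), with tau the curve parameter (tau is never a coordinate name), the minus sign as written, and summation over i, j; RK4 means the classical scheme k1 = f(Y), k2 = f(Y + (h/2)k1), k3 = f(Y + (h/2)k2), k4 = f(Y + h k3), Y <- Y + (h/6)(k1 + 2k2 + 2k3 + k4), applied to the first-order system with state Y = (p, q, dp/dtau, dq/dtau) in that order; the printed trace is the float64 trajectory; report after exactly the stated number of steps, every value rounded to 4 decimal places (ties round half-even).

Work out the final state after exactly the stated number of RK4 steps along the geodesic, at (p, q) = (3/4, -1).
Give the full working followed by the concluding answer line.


f(Y) = (dp/dtau, dq/dtau, -Gamma^p_ij Y'^i Y'^j, -Gamma^q_ij Y'^i Y'^j) with the Gammas evaluated at the stage position; h = 0.100000; intermediate values shown to 6 dp
step 0: p = 0.7500, q = -1.0000, dp/dtau = 2.0000, dq/dtau = -1.3750
step 1:
  k1: at (p, q) = (0.750000, -1.000000), (dp/dtau, dq/dtau) = (2.000000, -1.375000); Gamma_ppp = 0.000000, Gamma_ppq = 0.000000, Gamma_pqq = 0.000000, Gamma_qpp = 0.000000, Gamma_qpq = 0.000000, Gamma_qqq = 0.000000; k1 = (2.000000, -1.375000, 0.000000, 0.000000)
  k2: at (p, q) = (0.850000, -1.068750), (dp/dtau, dq/dtau) = (2.000000, -1.375000); Gamma_ppp = 0.000000, Gamma_ppq = 0.000000, Gamma_pqq = 0.000000, Gamma_qpp = 0.000000, Gamma_qpq = 0.000000, Gamma_qqq = 0.000000; k2 = (2.000000, -1.375000, 0.000000, 0.000000)
  k3: at (p, q) = (0.850000, -1.068750), (dp/dtau, dq/dtau) = (2.000000, -1.375000); Gamma_ppp = 0.000000, Gamma_ppq = 0.000000, Gamma_pqq = 0.000000, Gamma_qpp = 0.000000, Gamma_qpq = 0.000000, Gamma_qqq = 0.000000; k3 = (2.000000, -1.375000, 0.000000, 0.000000)
  k4: at (p, q) = (0.950000, -1.137500), (dp/dtau, dq/dtau) = (2.000000, -1.375000); Gamma_ppp = 0.000000, Gamma_ppq = 0.000000, Gamma_pqq = 0.000000, Gamma_qpp = 0.000000, Gamma_qpq = 0.000000, Gamma_qqq = 0.000000; k4 = (2.000000, -1.375000, 0.000000, 0.000000)
  Y <- Y + (h/6)(k1 + 2k2 + 2k3 + k4): p = 0.9500, q = -1.1375, dp/dtau = 2.0000, dq/dtau = -1.3750
step 2:
  k1: at (p, q) = (0.950000, -1.137500), (dp/dtau, dq/dtau) = (2.000000, -1.375000); Gamma_ppp = 0.000000, Gamma_ppq = 0.000000, Gamma_pqq = 0.000000, Gamma_qpp = 0.000000, Gamma_qpq = 0.000000, Gamma_qqq = 0.000000; k1 = (2.000000, -1.375000, 0.000000, 0.000000)
  k2: at (p, q) = (1.050000, -1.206250), (dp/dtau, dq/dtau) = (2.000000, -1.375000); Gamma_ppp = 0.000000, Gamma_ppq = 0.000000, Gamma_pqq = 0.000000, Gamma_qpp = 0.000000, Gamma_qpq = 0.000000, Gamma_qqq = 0.000000; k2 = (2.000000, -1.375000, 0.000000, 0.000000)
  k3: at (p, q) = (1.050000, -1.206250), (dp/dtau, dq/dtau) = (2.000000, -1.375000); Gamma_ppp = 0.000000, Gamma_ppq = 0.000000, Gamma_pqq = 0.000000, Gamma_qpp = 0.000000, Gamma_qpq = 0.000000, Gamma_qqq = 0.000000; k3 = (2.000000, -1.375000, 0.000000, 0.000000)
  k4: at (p, q) = (1.150000, -1.275000), (dp/dtau, dq/dtau) = (2.000000, -1.375000); Gamma_ppp = 0.000000, Gamma_ppq = 0.000000, Gamma_pqq = 0.000000, Gamma_qpp = 0.000000, Gamma_qpq = 0.000000, Gamma_qqq = 0.000000; k4 = (2.000000, -1.375000, 0.000000, 0.000000)
  Y <- Y + (h/6)(k1 + 2k2 + 2k3 + k4): p = 1.1500, q = -1.2750, dp/dtau = 2.0000, dq/dtau = -1.3750
step 3:
  k1: at (p, q) = (1.150000, -1.275000), (dp/dtau, dq/dtau) = (2.000000, -1.375000); Gamma_ppp = 0.000000, Gamma_ppq = 0.000000, Gamma_pqq = 0.000000, Gamma_qpp = 0.000000, Gamma_qpq = 0.000000, Gamma_qqq = 0.000000; k1 = (2.000000, -1.375000, 0.000000, 0.000000)
  k2: at (p, q) = (1.250000, -1.343750), (dp/dtau, dq/dtau) = (2.000000, -1.375000); Gamma_ppp = 0.000000, Gamma_ppq = 0.000000, Gamma_pqq = 0.000000, Gamma_qpp = 0.000000, Gamma_qpq = 0.000000, Gamma_qqq = 0.000000; k2 = (2.000000, -1.375000, 0.000000, 0.000000)
  k3: at (p, q) = (1.250000, -1.343750), (dp/dtau, dq/dtau) = (2.000000, -1.375000); Gamma_ppp = 0.000000, Gamma_ppq = 0.000000, Gamma_pqq = 0.000000, Gamma_qpp = 0.000000, Gamma_qpq = 0.000000, Gamma_qqq = 0.000000; k3 = (2.000000, -1.375000, 0.000000, 0.000000)
  k4: at (p, q) = (1.350000, -1.412500), (dp/dtau, dq/dtau) = (2.000000, -1.375000); Gamma_ppp = 0.000000, Gamma_ppq = 0.000000, Gamma_pqq = 0.000000, Gamma_qpp = 0.000000, Gamma_qpq = 0.000000, Gamma_qqq = 0.000000; k4 = (2.000000, -1.375000, 0.000000, 0.000000)
  Y <- Y + (h/6)(k1 + 2k2 + 2k3 + k4): p = 1.3500, q = -1.4125, dp/dtau = 2.0000, dq/dtau = -1.3750

Answer: p = 1.3500, q = -1.4125, dp/dtau = 2.0000, dq/dtau = -1.3750
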